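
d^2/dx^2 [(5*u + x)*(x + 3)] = 2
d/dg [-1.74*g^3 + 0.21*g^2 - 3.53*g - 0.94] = -5.22*g^2 + 0.42*g - 3.53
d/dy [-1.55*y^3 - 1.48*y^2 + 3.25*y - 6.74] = -4.65*y^2 - 2.96*y + 3.25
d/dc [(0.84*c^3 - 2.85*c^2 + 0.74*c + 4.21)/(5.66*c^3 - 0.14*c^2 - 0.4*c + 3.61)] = (1.77635683940025e-15*c^5 + 16.0134*c^4 - 9.0488*c^3 - 61.145*c^2 - 19.3982*c + 4.3554)/(32.0356*c^6 - 1.5848*c^5 - 4.5084*c^4 + 40.9772*c^3 - 0.8508*c^2 - 2.888*c + 13.0321)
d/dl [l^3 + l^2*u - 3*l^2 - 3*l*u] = 3*l^2 + 2*l*u - 6*l - 3*u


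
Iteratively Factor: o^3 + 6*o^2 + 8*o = (o)*(o^2 + 6*o + 8) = o*(o + 2)*(o + 4)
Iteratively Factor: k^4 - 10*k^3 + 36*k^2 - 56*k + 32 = (k - 2)*(k^3 - 8*k^2 + 20*k - 16) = (k - 2)^2*(k^2 - 6*k + 8) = (k - 4)*(k - 2)^2*(k - 2)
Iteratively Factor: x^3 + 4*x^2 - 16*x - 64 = (x + 4)*(x^2 - 16) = (x + 4)^2*(x - 4)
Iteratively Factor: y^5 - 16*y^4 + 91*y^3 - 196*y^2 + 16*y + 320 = (y - 4)*(y^4 - 12*y^3 + 43*y^2 - 24*y - 80) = (y - 4)*(y + 1)*(y^3 - 13*y^2 + 56*y - 80) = (y - 4)^2*(y + 1)*(y^2 - 9*y + 20) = (y - 4)^3*(y + 1)*(y - 5)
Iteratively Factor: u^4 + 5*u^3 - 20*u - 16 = (u - 2)*(u^3 + 7*u^2 + 14*u + 8) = (u - 2)*(u + 2)*(u^2 + 5*u + 4) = (u - 2)*(u + 2)*(u + 4)*(u + 1)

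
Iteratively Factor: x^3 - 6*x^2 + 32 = (x + 2)*(x^2 - 8*x + 16) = (x - 4)*(x + 2)*(x - 4)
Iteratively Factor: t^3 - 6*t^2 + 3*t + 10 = (t - 2)*(t^2 - 4*t - 5) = (t - 5)*(t - 2)*(t + 1)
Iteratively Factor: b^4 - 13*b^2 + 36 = (b - 2)*(b^3 + 2*b^2 - 9*b - 18) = (b - 3)*(b - 2)*(b^2 + 5*b + 6) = (b - 3)*(b - 2)*(b + 3)*(b + 2)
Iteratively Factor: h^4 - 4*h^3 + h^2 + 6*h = (h + 1)*(h^3 - 5*h^2 + 6*h) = (h - 3)*(h + 1)*(h^2 - 2*h) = h*(h - 3)*(h + 1)*(h - 2)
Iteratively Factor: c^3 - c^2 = (c - 1)*(c^2) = c*(c - 1)*(c)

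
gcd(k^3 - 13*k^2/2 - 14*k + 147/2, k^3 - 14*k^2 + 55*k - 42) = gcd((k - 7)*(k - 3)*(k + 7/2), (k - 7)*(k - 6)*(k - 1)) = k - 7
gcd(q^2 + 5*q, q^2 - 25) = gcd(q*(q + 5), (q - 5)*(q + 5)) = q + 5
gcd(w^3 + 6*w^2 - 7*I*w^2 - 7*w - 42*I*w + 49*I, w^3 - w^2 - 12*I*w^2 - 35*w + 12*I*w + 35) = w^2 + w*(-1 - 7*I) + 7*I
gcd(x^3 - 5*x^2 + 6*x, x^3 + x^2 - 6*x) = x^2 - 2*x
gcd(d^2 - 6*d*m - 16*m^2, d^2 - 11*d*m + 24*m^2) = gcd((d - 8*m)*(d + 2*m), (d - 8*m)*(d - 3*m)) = d - 8*m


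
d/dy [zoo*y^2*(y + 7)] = zoo*y*(y + 1)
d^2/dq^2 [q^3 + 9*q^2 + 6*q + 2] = 6*q + 18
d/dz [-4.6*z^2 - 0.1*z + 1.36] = -9.2*z - 0.1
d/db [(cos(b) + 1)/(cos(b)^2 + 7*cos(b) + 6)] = sin(b)/(cos(b) + 6)^2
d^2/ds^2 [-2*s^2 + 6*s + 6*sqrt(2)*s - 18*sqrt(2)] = -4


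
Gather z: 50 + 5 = 55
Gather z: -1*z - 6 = -z - 6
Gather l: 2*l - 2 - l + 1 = l - 1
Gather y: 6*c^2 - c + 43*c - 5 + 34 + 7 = 6*c^2 + 42*c + 36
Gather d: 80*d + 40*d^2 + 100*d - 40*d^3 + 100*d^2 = -40*d^3 + 140*d^2 + 180*d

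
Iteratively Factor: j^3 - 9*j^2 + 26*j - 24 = (j - 2)*(j^2 - 7*j + 12) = (j - 3)*(j - 2)*(j - 4)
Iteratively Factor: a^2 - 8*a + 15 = (a - 5)*(a - 3)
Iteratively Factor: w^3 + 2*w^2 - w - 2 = (w + 1)*(w^2 + w - 2) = (w + 1)*(w + 2)*(w - 1)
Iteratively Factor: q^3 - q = (q + 1)*(q^2 - q) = q*(q + 1)*(q - 1)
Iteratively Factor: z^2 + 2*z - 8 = (z + 4)*(z - 2)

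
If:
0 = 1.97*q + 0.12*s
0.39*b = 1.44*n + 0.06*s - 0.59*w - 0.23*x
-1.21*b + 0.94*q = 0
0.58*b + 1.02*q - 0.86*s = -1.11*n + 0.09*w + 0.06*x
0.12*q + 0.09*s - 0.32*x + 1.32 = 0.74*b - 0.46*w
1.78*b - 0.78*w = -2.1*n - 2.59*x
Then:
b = 0.04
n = -1.02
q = 0.06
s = -0.95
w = -2.62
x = 0.01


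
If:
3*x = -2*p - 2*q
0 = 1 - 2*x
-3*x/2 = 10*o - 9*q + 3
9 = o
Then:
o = 9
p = -67/6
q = 125/12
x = 1/2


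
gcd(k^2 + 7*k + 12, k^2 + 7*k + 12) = k^2 + 7*k + 12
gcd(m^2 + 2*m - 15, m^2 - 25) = m + 5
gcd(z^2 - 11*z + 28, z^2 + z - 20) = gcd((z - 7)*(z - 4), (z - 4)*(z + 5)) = z - 4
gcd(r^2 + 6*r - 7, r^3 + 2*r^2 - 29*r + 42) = r + 7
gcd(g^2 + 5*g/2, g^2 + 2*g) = g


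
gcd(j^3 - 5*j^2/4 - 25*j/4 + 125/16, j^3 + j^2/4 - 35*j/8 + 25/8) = j^2 + 5*j/4 - 25/8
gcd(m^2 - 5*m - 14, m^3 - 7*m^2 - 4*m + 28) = m^2 - 5*m - 14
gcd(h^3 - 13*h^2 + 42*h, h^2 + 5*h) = h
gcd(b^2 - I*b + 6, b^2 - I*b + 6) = b^2 - I*b + 6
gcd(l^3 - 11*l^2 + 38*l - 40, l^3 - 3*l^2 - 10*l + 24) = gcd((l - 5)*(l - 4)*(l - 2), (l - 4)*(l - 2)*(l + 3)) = l^2 - 6*l + 8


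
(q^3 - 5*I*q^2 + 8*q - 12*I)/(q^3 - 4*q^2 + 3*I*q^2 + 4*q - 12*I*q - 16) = (q^2 - 4*I*q + 12)/(q^2 + 4*q*(-1 + I) - 16*I)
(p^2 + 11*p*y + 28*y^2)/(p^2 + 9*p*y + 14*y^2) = (p + 4*y)/(p + 2*y)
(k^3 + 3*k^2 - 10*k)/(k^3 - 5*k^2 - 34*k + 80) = k/(k - 8)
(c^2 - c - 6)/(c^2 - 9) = (c + 2)/(c + 3)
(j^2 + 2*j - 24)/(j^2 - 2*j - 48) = (j - 4)/(j - 8)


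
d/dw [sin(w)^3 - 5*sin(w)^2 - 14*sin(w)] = (3*sin(w)^2 - 10*sin(w) - 14)*cos(w)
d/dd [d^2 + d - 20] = 2*d + 1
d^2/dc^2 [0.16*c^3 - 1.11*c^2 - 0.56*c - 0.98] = 0.96*c - 2.22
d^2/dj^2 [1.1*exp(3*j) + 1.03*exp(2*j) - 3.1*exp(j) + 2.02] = (9.9*exp(2*j) + 4.12*exp(j) - 3.1)*exp(j)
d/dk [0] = 0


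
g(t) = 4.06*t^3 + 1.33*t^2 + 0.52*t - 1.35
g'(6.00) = 454.96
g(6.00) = 926.61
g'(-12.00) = 1722.52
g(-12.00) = -6831.75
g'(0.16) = 1.26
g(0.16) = -1.22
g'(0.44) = 4.05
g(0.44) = -0.52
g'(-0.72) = 4.92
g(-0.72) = -2.55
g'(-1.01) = 10.26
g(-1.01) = -4.70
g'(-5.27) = 324.78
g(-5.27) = -561.39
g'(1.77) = 43.39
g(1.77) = 26.25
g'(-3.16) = 113.74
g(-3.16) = -117.82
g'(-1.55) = 25.66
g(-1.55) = -14.08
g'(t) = 12.18*t^2 + 2.66*t + 0.52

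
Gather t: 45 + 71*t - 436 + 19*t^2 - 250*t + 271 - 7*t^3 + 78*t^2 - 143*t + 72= -7*t^3 + 97*t^2 - 322*t - 48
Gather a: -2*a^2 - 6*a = -2*a^2 - 6*a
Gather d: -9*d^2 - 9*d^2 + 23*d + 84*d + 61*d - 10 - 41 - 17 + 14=-18*d^2 + 168*d - 54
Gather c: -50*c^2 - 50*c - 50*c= -50*c^2 - 100*c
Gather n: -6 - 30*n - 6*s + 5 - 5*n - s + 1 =-35*n - 7*s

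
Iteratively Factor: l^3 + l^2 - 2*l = (l)*(l^2 + l - 2) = l*(l + 2)*(l - 1)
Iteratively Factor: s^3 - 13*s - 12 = (s - 4)*(s^2 + 4*s + 3) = (s - 4)*(s + 3)*(s + 1)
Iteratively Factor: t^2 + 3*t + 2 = (t + 2)*(t + 1)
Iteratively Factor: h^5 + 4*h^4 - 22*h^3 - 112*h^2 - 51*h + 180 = (h - 5)*(h^4 + 9*h^3 + 23*h^2 + 3*h - 36) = (h - 5)*(h + 3)*(h^3 + 6*h^2 + 5*h - 12) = (h - 5)*(h + 3)^2*(h^2 + 3*h - 4) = (h - 5)*(h + 3)^2*(h + 4)*(h - 1)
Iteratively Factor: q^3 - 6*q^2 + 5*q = (q)*(q^2 - 6*q + 5) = q*(q - 5)*(q - 1)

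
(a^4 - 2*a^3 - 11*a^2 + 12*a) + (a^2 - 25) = a^4 - 2*a^3 - 10*a^2 + 12*a - 25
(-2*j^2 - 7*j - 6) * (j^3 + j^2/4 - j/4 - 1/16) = -2*j^5 - 15*j^4/2 - 29*j^3/4 + 3*j^2/8 + 31*j/16 + 3/8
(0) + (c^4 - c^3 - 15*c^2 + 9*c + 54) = c^4 - c^3 - 15*c^2 + 9*c + 54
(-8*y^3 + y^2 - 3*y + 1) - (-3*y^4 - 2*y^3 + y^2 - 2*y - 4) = 3*y^4 - 6*y^3 - y + 5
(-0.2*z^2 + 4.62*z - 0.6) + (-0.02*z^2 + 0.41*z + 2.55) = -0.22*z^2 + 5.03*z + 1.95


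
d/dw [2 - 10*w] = -10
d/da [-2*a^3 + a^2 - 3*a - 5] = -6*a^2 + 2*a - 3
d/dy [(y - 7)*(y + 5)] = 2*y - 2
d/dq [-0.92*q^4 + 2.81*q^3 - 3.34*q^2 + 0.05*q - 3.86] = -3.68*q^3 + 8.43*q^2 - 6.68*q + 0.05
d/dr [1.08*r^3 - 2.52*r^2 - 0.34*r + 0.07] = 3.24*r^2 - 5.04*r - 0.34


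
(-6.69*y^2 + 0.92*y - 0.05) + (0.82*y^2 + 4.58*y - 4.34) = -5.87*y^2 + 5.5*y - 4.39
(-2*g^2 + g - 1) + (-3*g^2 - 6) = -5*g^2 + g - 7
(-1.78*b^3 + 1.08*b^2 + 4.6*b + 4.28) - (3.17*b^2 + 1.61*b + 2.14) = -1.78*b^3 - 2.09*b^2 + 2.99*b + 2.14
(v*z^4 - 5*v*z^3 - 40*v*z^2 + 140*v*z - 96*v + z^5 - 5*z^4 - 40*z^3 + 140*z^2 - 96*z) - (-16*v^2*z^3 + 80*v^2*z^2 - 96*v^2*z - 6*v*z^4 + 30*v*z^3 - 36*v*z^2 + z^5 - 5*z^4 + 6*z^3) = 16*v^2*z^3 - 80*v^2*z^2 + 96*v^2*z + 7*v*z^4 - 35*v*z^3 - 4*v*z^2 + 140*v*z - 96*v - 46*z^3 + 140*z^2 - 96*z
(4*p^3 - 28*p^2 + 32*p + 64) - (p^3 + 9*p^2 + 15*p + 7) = 3*p^3 - 37*p^2 + 17*p + 57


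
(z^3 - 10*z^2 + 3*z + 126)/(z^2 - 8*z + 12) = (z^2 - 4*z - 21)/(z - 2)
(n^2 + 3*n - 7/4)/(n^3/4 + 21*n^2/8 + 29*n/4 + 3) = 2*(4*n^2 + 12*n - 7)/(2*n^3 + 21*n^2 + 58*n + 24)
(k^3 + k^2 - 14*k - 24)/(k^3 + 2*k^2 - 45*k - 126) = (k^2 - 2*k - 8)/(k^2 - k - 42)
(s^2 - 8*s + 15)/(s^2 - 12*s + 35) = (s - 3)/(s - 7)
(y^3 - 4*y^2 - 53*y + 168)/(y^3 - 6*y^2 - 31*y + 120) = (y + 7)/(y + 5)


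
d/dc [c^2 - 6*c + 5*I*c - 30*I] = 2*c - 6 + 5*I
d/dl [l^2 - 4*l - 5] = 2*l - 4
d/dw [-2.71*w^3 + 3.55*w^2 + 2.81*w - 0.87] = -8.13*w^2 + 7.1*w + 2.81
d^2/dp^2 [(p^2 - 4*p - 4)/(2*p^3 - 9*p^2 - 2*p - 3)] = 2*(4*p^6 - 48*p^5 + 132*p^4 + 260*p^3 - 1149*p^2 + 36*p + 125)/(8*p^9 - 108*p^8 + 462*p^7 - 549*p^6 - 138*p^5 - 765*p^4 - 278*p^3 - 279*p^2 - 54*p - 27)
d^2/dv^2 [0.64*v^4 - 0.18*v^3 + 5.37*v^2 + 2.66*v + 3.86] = 7.68*v^2 - 1.08*v + 10.74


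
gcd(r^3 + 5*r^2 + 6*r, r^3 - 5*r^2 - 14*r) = r^2 + 2*r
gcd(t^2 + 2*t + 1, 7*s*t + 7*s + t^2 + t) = t + 1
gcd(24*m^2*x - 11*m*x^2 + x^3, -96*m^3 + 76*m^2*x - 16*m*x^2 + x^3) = -8*m + x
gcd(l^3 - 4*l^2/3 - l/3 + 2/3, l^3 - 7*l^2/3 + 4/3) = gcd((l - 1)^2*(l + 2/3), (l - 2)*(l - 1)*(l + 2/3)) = l^2 - l/3 - 2/3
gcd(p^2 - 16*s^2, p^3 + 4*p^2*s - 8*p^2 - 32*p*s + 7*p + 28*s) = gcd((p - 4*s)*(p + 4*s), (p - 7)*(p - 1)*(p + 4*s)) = p + 4*s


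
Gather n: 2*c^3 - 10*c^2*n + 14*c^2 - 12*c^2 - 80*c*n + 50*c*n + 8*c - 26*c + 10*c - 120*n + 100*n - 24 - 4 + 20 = 2*c^3 + 2*c^2 - 8*c + n*(-10*c^2 - 30*c - 20) - 8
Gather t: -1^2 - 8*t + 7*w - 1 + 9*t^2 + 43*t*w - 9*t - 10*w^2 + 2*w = 9*t^2 + t*(43*w - 17) - 10*w^2 + 9*w - 2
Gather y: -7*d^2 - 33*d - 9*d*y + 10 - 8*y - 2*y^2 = -7*d^2 - 33*d - 2*y^2 + y*(-9*d - 8) + 10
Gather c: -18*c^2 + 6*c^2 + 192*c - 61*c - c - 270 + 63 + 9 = -12*c^2 + 130*c - 198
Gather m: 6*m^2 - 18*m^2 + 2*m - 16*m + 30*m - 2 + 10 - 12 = -12*m^2 + 16*m - 4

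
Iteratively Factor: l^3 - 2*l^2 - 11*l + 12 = (l - 1)*(l^2 - l - 12) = (l - 4)*(l - 1)*(l + 3)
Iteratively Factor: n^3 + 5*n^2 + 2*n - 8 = (n + 2)*(n^2 + 3*n - 4) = (n - 1)*(n + 2)*(n + 4)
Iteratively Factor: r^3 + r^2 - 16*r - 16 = (r - 4)*(r^2 + 5*r + 4) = (r - 4)*(r + 1)*(r + 4)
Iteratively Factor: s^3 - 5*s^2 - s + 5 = (s - 1)*(s^2 - 4*s - 5) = (s - 5)*(s - 1)*(s + 1)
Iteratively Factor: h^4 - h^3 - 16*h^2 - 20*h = (h)*(h^3 - h^2 - 16*h - 20) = h*(h + 2)*(h^2 - 3*h - 10) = h*(h + 2)^2*(h - 5)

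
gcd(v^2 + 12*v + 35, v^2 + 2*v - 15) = v + 5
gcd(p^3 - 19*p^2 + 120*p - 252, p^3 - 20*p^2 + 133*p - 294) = p^2 - 13*p + 42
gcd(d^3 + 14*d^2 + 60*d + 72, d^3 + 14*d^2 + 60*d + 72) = d^3 + 14*d^2 + 60*d + 72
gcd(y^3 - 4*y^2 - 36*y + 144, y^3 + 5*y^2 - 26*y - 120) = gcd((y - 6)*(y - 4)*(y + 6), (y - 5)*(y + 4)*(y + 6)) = y + 6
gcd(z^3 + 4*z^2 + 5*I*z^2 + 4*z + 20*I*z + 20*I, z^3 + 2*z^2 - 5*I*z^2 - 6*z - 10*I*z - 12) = z + 2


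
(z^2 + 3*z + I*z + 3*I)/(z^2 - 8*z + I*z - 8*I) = (z + 3)/(z - 8)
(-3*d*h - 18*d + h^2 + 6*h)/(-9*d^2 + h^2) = (h + 6)/(3*d + h)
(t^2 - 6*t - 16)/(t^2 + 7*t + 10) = (t - 8)/(t + 5)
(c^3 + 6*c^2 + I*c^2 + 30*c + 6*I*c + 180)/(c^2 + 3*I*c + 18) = (c^2 + c*(6 - 5*I) - 30*I)/(c - 3*I)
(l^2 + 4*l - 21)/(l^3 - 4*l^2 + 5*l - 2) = (l^2 + 4*l - 21)/(l^3 - 4*l^2 + 5*l - 2)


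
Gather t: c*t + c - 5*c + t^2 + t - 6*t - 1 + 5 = -4*c + t^2 + t*(c - 5) + 4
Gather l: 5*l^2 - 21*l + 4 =5*l^2 - 21*l + 4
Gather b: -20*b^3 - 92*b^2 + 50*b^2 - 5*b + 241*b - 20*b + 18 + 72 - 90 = -20*b^3 - 42*b^2 + 216*b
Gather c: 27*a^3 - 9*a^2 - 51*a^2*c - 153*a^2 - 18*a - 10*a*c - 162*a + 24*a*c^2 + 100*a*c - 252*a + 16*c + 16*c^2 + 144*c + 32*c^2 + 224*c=27*a^3 - 162*a^2 - 432*a + c^2*(24*a + 48) + c*(-51*a^2 + 90*a + 384)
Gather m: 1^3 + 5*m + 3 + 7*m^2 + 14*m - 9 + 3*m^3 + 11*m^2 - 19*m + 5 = 3*m^3 + 18*m^2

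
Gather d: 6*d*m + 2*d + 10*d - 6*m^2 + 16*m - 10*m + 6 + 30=d*(6*m + 12) - 6*m^2 + 6*m + 36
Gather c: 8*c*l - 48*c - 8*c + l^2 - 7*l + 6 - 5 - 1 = c*(8*l - 56) + l^2 - 7*l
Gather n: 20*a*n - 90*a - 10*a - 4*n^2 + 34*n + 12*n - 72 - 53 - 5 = -100*a - 4*n^2 + n*(20*a + 46) - 130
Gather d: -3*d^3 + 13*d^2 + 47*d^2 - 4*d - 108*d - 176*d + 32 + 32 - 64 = -3*d^3 + 60*d^2 - 288*d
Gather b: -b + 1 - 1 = -b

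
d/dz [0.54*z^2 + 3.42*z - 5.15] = 1.08*z + 3.42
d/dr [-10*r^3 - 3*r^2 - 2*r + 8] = -30*r^2 - 6*r - 2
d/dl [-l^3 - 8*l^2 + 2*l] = -3*l^2 - 16*l + 2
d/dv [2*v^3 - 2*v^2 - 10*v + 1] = 6*v^2 - 4*v - 10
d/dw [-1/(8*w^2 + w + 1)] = (16*w + 1)/(8*w^2 + w + 1)^2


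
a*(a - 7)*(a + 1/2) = a^3 - 13*a^2/2 - 7*a/2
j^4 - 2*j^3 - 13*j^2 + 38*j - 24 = (j - 3)*(j - 2)*(j - 1)*(j + 4)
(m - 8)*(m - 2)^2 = m^3 - 12*m^2 + 36*m - 32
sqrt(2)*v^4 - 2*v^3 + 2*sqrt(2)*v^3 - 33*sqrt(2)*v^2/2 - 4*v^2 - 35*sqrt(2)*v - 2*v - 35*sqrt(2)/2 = (v + 1)*(v - 7*sqrt(2)/2)*(v + 5*sqrt(2)/2)*(sqrt(2)*v + sqrt(2))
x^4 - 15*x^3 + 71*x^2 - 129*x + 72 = (x - 8)*(x - 3)^2*(x - 1)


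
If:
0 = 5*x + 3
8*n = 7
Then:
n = 7/8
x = -3/5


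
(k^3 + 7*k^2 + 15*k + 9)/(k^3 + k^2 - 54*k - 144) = (k^2 + 4*k + 3)/(k^2 - 2*k - 48)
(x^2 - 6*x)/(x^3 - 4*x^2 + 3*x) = (x - 6)/(x^2 - 4*x + 3)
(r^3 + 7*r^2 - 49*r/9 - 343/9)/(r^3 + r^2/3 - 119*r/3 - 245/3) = (3*r^2 + 14*r - 49)/(3*(r^2 - 2*r - 35))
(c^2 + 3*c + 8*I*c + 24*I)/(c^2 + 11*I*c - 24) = (c + 3)/(c + 3*I)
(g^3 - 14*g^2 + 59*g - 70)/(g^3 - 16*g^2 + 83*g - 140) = (g - 2)/(g - 4)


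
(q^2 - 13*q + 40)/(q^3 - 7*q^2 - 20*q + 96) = (q - 5)/(q^2 + q - 12)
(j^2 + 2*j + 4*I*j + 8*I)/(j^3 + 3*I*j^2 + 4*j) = (j + 2)/(j*(j - I))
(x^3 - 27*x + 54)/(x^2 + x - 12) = (x^2 + 3*x - 18)/(x + 4)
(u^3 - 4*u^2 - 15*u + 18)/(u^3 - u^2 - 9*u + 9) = (u - 6)/(u - 3)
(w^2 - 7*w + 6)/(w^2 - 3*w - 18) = (w - 1)/(w + 3)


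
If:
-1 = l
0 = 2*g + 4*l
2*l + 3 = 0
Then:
No Solution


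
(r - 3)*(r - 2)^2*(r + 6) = r^4 - r^3 - 26*r^2 + 84*r - 72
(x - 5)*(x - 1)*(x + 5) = x^3 - x^2 - 25*x + 25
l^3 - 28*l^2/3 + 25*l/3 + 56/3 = (l - 8)*(l - 7/3)*(l + 1)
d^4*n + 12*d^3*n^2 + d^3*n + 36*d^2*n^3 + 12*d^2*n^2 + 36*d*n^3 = d*(d + 6*n)^2*(d*n + n)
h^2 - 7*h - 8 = (h - 8)*(h + 1)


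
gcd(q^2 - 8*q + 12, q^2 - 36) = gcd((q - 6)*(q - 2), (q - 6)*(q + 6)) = q - 6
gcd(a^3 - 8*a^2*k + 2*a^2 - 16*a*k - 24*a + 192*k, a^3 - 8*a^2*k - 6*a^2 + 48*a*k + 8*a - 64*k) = a^2 - 8*a*k - 4*a + 32*k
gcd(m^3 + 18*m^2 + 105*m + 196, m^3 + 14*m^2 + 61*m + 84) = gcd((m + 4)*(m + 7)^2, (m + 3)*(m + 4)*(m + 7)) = m^2 + 11*m + 28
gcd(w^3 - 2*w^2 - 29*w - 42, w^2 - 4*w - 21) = w^2 - 4*w - 21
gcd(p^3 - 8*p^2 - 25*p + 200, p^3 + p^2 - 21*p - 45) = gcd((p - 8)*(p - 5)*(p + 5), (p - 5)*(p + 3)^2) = p - 5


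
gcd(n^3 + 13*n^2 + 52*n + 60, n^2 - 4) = n + 2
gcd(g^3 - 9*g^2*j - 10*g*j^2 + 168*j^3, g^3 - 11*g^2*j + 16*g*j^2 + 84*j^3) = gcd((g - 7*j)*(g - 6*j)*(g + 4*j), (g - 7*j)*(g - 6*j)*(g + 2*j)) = g^2 - 13*g*j + 42*j^2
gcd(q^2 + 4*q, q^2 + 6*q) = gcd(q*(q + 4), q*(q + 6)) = q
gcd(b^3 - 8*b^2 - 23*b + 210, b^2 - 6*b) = b - 6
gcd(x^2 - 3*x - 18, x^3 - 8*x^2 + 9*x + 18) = x - 6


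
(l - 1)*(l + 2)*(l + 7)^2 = l^4 + 15*l^3 + 61*l^2 + 21*l - 98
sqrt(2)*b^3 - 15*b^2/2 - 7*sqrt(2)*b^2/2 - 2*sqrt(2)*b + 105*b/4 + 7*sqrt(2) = (b - 7/2)*(b - 4*sqrt(2))*(sqrt(2)*b + 1/2)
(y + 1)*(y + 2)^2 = y^3 + 5*y^2 + 8*y + 4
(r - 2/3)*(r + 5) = r^2 + 13*r/3 - 10/3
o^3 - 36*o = o*(o - 6)*(o + 6)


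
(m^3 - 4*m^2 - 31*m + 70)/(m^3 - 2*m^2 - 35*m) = (m - 2)/m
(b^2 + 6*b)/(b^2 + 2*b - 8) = b*(b + 6)/(b^2 + 2*b - 8)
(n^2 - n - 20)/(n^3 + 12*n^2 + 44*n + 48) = (n - 5)/(n^2 + 8*n + 12)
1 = 1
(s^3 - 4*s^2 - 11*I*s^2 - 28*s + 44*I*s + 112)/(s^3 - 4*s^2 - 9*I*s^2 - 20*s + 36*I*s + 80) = (s - 7*I)/(s - 5*I)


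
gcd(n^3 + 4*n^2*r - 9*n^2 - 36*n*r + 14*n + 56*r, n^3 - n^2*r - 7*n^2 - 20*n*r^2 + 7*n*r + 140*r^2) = n^2 + 4*n*r - 7*n - 28*r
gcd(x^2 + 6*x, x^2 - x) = x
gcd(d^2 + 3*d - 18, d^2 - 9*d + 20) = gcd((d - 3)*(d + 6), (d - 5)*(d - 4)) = 1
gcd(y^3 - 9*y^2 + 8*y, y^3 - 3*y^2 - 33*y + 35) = y - 1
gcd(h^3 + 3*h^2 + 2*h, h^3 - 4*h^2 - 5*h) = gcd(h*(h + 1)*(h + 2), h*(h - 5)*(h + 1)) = h^2 + h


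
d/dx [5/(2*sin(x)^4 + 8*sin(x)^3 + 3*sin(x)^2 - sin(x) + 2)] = 5*(-8*sin(x)^3 - 24*sin(x)^2 - 6*sin(x) + 1)*cos(x)/(2*sin(x)^4 + 8*sin(x)^3 + 3*sin(x)^2 - sin(x) + 2)^2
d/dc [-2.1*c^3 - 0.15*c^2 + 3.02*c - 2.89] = -6.3*c^2 - 0.3*c + 3.02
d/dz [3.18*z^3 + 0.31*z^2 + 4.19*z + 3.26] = 9.54*z^2 + 0.62*z + 4.19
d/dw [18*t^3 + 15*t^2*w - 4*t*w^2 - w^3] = 15*t^2 - 8*t*w - 3*w^2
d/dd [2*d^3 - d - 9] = 6*d^2 - 1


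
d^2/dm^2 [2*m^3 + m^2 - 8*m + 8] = 12*m + 2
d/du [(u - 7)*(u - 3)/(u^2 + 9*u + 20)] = (19*u^2 - 2*u - 389)/(u^4 + 18*u^3 + 121*u^2 + 360*u + 400)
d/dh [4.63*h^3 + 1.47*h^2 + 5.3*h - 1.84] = 13.89*h^2 + 2.94*h + 5.3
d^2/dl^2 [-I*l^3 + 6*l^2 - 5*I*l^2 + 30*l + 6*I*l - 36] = -6*I*l + 12 - 10*I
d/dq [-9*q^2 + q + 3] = 1 - 18*q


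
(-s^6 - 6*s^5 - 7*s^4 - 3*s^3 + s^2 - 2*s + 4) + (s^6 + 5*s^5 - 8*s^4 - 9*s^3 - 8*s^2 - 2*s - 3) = -s^5 - 15*s^4 - 12*s^3 - 7*s^2 - 4*s + 1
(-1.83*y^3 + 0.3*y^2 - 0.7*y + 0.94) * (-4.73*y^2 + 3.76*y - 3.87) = 8.6559*y^5 - 8.2998*y^4 + 11.5211*y^3 - 8.2392*y^2 + 6.2434*y - 3.6378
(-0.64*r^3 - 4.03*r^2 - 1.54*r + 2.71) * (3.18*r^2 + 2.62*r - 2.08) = -2.0352*r^5 - 14.4922*r^4 - 14.1246*r^3 + 12.9654*r^2 + 10.3034*r - 5.6368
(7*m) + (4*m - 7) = 11*m - 7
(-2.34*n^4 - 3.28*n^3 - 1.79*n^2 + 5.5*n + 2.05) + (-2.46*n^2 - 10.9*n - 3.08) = -2.34*n^4 - 3.28*n^3 - 4.25*n^2 - 5.4*n - 1.03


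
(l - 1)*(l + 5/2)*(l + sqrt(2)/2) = l^3 + sqrt(2)*l^2/2 + 3*l^2/2 - 5*l/2 + 3*sqrt(2)*l/4 - 5*sqrt(2)/4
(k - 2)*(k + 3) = k^2 + k - 6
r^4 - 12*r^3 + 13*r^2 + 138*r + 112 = (r - 8)*(r - 7)*(r + 1)*(r + 2)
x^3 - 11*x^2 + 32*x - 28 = (x - 7)*(x - 2)^2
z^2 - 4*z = z*(z - 4)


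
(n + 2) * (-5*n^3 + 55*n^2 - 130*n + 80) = -5*n^4 + 45*n^3 - 20*n^2 - 180*n + 160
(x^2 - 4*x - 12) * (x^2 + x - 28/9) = x^4 - 3*x^3 - 172*x^2/9 + 4*x/9 + 112/3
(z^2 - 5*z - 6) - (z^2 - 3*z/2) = -7*z/2 - 6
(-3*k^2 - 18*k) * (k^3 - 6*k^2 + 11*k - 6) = -3*k^5 + 75*k^3 - 180*k^2 + 108*k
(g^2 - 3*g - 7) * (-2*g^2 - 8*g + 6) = -2*g^4 - 2*g^3 + 44*g^2 + 38*g - 42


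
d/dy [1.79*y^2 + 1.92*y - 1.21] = 3.58*y + 1.92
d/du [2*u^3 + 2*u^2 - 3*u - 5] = 6*u^2 + 4*u - 3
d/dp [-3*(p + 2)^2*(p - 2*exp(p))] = 3*(p + 2)*(-2*p + (p + 2)*(2*exp(p) - 1) + 4*exp(p))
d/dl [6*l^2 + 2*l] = 12*l + 2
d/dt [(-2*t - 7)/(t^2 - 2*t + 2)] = 2*(t^2 + 7*t - 9)/(t^4 - 4*t^3 + 8*t^2 - 8*t + 4)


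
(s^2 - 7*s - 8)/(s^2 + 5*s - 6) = (s^2 - 7*s - 8)/(s^2 + 5*s - 6)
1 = 1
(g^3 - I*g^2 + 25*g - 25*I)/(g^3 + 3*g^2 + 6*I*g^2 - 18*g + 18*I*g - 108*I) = (g^3 - I*g^2 + 25*g - 25*I)/(g^3 + g^2*(3 + 6*I) + g*(-18 + 18*I) - 108*I)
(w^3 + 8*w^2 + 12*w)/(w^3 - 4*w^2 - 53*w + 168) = w*(w^2 + 8*w + 12)/(w^3 - 4*w^2 - 53*w + 168)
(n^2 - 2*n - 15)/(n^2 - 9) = (n - 5)/(n - 3)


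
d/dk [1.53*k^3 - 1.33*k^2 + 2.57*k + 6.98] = 4.59*k^2 - 2.66*k + 2.57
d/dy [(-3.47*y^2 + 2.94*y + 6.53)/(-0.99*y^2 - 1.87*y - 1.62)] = (9.3995*y^2 + 24.1722*y + 7.4483)/(0.9801*y^4 + 3.7026*y^3 + 6.7045*y^2 + 6.0588*y + 2.6244)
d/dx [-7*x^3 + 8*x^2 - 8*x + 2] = -21*x^2 + 16*x - 8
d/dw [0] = 0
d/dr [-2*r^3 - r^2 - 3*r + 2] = -6*r^2 - 2*r - 3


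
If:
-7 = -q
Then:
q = 7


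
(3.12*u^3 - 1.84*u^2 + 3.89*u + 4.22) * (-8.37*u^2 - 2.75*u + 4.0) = -26.1144*u^5 + 6.8208*u^4 - 15.0193*u^3 - 53.3789*u^2 + 3.955*u + 16.88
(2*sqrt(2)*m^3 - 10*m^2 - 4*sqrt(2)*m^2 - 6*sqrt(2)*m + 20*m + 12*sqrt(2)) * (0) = 0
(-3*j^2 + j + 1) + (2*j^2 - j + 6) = 7 - j^2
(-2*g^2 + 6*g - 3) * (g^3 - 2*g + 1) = -2*g^5 + 6*g^4 + g^3 - 14*g^2 + 12*g - 3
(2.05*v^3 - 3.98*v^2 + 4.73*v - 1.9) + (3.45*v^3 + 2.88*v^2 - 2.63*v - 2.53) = 5.5*v^3 - 1.1*v^2 + 2.1*v - 4.43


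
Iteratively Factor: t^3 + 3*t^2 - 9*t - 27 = (t + 3)*(t^2 - 9) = (t + 3)^2*(t - 3)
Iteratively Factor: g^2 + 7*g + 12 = (g + 4)*(g + 3)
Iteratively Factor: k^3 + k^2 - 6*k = (k - 2)*(k^2 + 3*k) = k*(k - 2)*(k + 3)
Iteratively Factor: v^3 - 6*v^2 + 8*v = (v)*(v^2 - 6*v + 8) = v*(v - 2)*(v - 4)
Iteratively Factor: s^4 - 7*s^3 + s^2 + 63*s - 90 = (s + 3)*(s^3 - 10*s^2 + 31*s - 30) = (s - 5)*(s + 3)*(s^2 - 5*s + 6) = (s - 5)*(s - 3)*(s + 3)*(s - 2)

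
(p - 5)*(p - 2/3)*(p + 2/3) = p^3 - 5*p^2 - 4*p/9 + 20/9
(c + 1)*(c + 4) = c^2 + 5*c + 4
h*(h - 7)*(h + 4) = h^3 - 3*h^2 - 28*h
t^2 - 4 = (t - 2)*(t + 2)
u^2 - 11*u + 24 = (u - 8)*(u - 3)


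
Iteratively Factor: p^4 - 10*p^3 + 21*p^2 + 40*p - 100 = (p - 5)*(p^3 - 5*p^2 - 4*p + 20) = (p - 5)^2*(p^2 - 4) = (p - 5)^2*(p - 2)*(p + 2)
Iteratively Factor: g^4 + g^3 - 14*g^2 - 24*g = (g + 3)*(g^3 - 2*g^2 - 8*g) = g*(g + 3)*(g^2 - 2*g - 8) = g*(g + 2)*(g + 3)*(g - 4)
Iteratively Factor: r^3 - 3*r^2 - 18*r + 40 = (r - 2)*(r^2 - r - 20) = (r - 5)*(r - 2)*(r + 4)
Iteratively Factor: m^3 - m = (m - 1)*(m^2 + m) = (m - 1)*(m + 1)*(m)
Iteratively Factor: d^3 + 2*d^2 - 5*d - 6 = (d + 1)*(d^2 + d - 6) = (d - 2)*(d + 1)*(d + 3)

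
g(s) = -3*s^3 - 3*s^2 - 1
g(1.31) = -12.89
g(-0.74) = -1.43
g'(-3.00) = -63.00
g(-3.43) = 84.77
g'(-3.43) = -85.30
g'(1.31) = -23.30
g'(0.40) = -3.84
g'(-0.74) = -0.49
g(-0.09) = -1.02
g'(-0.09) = 0.47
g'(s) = -9*s^2 - 6*s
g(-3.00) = 53.00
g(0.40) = -1.67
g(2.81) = -91.25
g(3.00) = -109.00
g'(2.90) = -93.09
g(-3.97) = 139.43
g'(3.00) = -99.00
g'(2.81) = -87.92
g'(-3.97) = -118.03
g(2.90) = -99.40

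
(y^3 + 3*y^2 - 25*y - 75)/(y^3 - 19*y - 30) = (y + 5)/(y + 2)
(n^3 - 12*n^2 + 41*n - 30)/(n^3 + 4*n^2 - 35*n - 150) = (n^2 - 6*n + 5)/(n^2 + 10*n + 25)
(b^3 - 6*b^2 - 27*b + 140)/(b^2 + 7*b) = (b^3 - 6*b^2 - 27*b + 140)/(b*(b + 7))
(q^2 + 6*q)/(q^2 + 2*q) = (q + 6)/(q + 2)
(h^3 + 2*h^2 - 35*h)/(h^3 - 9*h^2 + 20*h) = (h + 7)/(h - 4)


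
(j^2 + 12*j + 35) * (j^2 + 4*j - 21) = j^4 + 16*j^3 + 62*j^2 - 112*j - 735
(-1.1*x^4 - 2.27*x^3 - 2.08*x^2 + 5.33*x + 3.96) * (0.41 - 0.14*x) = 0.154*x^5 - 0.1332*x^4 - 0.6395*x^3 - 1.599*x^2 + 1.6309*x + 1.6236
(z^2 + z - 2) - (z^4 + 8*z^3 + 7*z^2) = -z^4 - 8*z^3 - 6*z^2 + z - 2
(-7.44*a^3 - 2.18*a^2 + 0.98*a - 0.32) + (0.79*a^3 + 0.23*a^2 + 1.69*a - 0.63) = -6.65*a^3 - 1.95*a^2 + 2.67*a - 0.95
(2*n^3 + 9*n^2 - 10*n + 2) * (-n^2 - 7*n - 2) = -2*n^5 - 23*n^4 - 57*n^3 + 50*n^2 + 6*n - 4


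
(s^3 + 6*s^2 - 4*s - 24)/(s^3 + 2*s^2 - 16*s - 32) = (s^2 + 4*s - 12)/(s^2 - 16)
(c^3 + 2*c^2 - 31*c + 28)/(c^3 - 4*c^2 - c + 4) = (c + 7)/(c + 1)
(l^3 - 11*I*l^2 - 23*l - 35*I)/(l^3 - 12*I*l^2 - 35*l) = (l + I)/l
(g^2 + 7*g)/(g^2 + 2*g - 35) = g/(g - 5)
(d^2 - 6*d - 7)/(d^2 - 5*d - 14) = (d + 1)/(d + 2)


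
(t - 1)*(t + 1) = t^2 - 1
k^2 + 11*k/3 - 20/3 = (k - 4/3)*(k + 5)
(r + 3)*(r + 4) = r^2 + 7*r + 12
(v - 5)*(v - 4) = v^2 - 9*v + 20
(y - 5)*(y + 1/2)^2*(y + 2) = y^4 - 2*y^3 - 51*y^2/4 - 43*y/4 - 5/2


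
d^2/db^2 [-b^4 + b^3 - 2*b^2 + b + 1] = -12*b^2 + 6*b - 4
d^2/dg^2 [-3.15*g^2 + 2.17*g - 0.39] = -6.30000000000000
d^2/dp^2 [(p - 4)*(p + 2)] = 2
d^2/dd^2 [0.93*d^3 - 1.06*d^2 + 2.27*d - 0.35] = 5.58*d - 2.12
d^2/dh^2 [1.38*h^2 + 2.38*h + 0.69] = 2.76000000000000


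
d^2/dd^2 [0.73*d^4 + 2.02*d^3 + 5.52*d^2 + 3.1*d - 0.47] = 8.76*d^2 + 12.12*d + 11.04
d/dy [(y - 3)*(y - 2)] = 2*y - 5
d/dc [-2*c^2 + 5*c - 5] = 5 - 4*c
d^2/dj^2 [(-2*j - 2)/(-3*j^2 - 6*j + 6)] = 4*(3*(-j - 1)*(j^2 + 2*j - 2) + 4*(j + 1)^3)/(3*(j^2 + 2*j - 2)^3)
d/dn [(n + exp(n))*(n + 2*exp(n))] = 3*n*exp(n) + 2*n + 4*exp(2*n) + 3*exp(n)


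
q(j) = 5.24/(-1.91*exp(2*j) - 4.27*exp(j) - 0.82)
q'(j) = 5.24*(3.82*exp(2*j) + 4.27*exp(j))/(-1.91*exp(2*j) - 4.27*exp(j) - 0.82)^2 = (20.0168*exp(j) + 22.3748)*exp(j)/(1.91*exp(2*j) + 4.27*exp(j) + 0.82)^2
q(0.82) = -0.26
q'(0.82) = 0.37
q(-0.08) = -0.82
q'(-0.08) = 0.92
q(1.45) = -0.10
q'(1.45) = 0.16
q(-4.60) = -6.07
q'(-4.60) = 0.30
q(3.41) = -0.00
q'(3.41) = 0.01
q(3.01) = -0.01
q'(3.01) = 0.01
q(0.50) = -0.40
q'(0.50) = 0.54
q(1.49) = -0.09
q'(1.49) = 0.15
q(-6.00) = -6.31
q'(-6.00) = 0.08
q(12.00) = 0.00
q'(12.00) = 0.00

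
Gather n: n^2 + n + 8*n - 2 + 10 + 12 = n^2 + 9*n + 20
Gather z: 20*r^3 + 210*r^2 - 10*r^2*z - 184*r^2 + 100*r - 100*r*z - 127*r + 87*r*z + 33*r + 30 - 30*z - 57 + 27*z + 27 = 20*r^3 + 26*r^2 + 6*r + z*(-10*r^2 - 13*r - 3)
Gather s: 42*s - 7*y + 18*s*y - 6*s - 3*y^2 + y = s*(18*y + 36) - 3*y^2 - 6*y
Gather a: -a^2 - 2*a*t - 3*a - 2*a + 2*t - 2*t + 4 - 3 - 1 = -a^2 + a*(-2*t - 5)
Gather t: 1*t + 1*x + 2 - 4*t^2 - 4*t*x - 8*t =-4*t^2 + t*(-4*x - 7) + x + 2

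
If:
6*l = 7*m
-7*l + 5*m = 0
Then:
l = 0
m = 0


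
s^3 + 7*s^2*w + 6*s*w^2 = s*(s + w)*(s + 6*w)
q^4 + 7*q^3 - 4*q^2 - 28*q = q*(q - 2)*(q + 2)*(q + 7)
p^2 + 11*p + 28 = (p + 4)*(p + 7)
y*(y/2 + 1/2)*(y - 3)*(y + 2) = y^4/2 - 7*y^2/2 - 3*y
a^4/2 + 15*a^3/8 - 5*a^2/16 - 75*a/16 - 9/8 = (a/2 + 1)*(a - 3/2)*(a + 1/4)*(a + 3)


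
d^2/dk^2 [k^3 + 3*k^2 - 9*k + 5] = 6*k + 6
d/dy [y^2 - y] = 2*y - 1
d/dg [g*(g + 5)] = 2*g + 5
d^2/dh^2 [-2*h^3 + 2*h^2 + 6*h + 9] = 4 - 12*h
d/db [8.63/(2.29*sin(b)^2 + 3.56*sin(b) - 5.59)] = -(39.5254*sin(b) + 30.7228)*cos(b)/(2.29*sin(b)^2 + 3.56*sin(b) - 5.59)^2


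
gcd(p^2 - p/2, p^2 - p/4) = p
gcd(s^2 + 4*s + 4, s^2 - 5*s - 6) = 1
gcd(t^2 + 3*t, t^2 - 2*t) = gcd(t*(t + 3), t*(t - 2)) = t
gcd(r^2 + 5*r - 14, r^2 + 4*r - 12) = r - 2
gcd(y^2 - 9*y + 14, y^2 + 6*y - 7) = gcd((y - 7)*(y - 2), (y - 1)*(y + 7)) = 1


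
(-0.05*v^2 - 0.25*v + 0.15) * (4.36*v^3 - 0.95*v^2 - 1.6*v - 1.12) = -0.218*v^5 - 1.0425*v^4 + 0.9715*v^3 + 0.3135*v^2 + 0.04*v - 0.168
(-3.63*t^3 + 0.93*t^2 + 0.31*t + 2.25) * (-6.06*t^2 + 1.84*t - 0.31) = 21.9978*t^5 - 12.315*t^4 + 0.9579*t^3 - 13.3529*t^2 + 4.0439*t - 0.6975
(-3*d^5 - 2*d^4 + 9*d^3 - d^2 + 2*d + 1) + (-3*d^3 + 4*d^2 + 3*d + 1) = -3*d^5 - 2*d^4 + 6*d^3 + 3*d^2 + 5*d + 2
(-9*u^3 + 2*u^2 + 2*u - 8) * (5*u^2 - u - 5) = -45*u^5 + 19*u^4 + 53*u^3 - 52*u^2 - 2*u + 40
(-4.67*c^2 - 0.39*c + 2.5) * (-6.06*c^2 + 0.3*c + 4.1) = 28.3002*c^4 + 0.9624*c^3 - 34.414*c^2 - 0.849*c + 10.25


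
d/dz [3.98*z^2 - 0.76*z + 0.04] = 7.96*z - 0.76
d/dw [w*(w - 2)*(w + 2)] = 3*w^2 - 4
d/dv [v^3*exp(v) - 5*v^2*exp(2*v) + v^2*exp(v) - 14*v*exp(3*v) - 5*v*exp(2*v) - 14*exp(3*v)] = (v^3 - 10*v^2*exp(v) + 4*v^2 - 42*v*exp(2*v) - 20*v*exp(v) + 2*v - 56*exp(2*v) - 5*exp(v))*exp(v)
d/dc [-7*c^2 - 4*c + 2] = -14*c - 4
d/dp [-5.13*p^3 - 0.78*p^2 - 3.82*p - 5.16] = -15.39*p^2 - 1.56*p - 3.82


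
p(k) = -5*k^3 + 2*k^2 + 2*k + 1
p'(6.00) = -514.00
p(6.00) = -995.00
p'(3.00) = -121.00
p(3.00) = -110.00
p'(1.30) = -18.15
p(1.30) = -4.00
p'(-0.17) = 0.89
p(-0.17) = 0.74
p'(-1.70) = -48.15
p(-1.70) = 27.94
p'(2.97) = -118.43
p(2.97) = -106.41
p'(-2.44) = -97.06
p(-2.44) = 80.66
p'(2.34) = -70.77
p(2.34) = -47.43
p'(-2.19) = -78.70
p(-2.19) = 58.73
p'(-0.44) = -2.66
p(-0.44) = 0.93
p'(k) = -15*k^2 + 4*k + 2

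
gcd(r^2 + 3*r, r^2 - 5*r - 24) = r + 3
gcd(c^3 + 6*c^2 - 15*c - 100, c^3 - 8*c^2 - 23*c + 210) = c + 5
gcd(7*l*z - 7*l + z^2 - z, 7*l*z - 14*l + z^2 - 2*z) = 7*l + z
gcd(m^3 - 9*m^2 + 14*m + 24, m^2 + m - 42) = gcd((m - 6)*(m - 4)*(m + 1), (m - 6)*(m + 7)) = m - 6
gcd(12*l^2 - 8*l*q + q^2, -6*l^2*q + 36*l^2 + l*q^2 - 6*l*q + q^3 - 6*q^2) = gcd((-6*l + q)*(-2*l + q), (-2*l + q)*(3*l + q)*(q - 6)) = -2*l + q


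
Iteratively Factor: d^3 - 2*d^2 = (d - 2)*(d^2) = d*(d - 2)*(d)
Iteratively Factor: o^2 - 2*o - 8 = (o - 4)*(o + 2)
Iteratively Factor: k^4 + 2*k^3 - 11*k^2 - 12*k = (k + 4)*(k^3 - 2*k^2 - 3*k) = (k + 1)*(k + 4)*(k^2 - 3*k) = (k - 3)*(k + 1)*(k + 4)*(k)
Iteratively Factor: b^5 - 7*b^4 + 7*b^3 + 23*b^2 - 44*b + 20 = (b - 1)*(b^4 - 6*b^3 + b^2 + 24*b - 20) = (b - 5)*(b - 1)*(b^3 - b^2 - 4*b + 4) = (b - 5)*(b - 1)*(b + 2)*(b^2 - 3*b + 2) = (b - 5)*(b - 1)^2*(b + 2)*(b - 2)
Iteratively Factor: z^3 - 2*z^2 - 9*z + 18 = (z + 3)*(z^2 - 5*z + 6) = (z - 2)*(z + 3)*(z - 3)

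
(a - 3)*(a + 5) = a^2 + 2*a - 15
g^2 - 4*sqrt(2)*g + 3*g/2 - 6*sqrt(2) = (g + 3/2)*(g - 4*sqrt(2))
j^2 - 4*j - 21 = (j - 7)*(j + 3)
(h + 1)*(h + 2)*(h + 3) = h^3 + 6*h^2 + 11*h + 6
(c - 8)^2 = c^2 - 16*c + 64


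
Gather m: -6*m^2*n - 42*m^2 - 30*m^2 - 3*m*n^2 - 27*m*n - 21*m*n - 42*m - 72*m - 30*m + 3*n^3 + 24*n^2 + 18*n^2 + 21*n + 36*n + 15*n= m^2*(-6*n - 72) + m*(-3*n^2 - 48*n - 144) + 3*n^3 + 42*n^2 + 72*n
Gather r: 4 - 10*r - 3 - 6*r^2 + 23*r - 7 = -6*r^2 + 13*r - 6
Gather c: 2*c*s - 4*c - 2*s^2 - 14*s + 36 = c*(2*s - 4) - 2*s^2 - 14*s + 36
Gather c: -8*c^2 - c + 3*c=-8*c^2 + 2*c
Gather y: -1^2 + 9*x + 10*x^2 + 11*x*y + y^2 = 10*x^2 + 11*x*y + 9*x + y^2 - 1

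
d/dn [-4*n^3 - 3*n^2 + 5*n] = -12*n^2 - 6*n + 5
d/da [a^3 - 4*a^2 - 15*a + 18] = 3*a^2 - 8*a - 15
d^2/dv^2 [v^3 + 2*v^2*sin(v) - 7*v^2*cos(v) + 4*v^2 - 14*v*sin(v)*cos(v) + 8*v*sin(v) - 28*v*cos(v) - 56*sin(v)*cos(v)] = -2*v^2*sin(v) + 7*v^2*cos(v) + 20*v*sin(v) + 28*v*sin(2*v) + 36*v*cos(v) + 6*v + 60*sin(v) + 112*sin(2*v) + 2*cos(v) - 28*cos(2*v) + 8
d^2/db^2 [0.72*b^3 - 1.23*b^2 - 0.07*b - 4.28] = 4.32*b - 2.46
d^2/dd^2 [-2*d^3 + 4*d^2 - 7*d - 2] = 8 - 12*d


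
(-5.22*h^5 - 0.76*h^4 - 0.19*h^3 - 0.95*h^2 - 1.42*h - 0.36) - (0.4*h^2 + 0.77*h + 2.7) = -5.22*h^5 - 0.76*h^4 - 0.19*h^3 - 1.35*h^2 - 2.19*h - 3.06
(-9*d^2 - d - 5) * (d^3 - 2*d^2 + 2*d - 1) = -9*d^5 + 17*d^4 - 21*d^3 + 17*d^2 - 9*d + 5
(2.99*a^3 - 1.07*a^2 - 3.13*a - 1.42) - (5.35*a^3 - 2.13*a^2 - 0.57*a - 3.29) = -2.36*a^3 + 1.06*a^2 - 2.56*a + 1.87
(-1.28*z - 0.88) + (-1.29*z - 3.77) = -2.57*z - 4.65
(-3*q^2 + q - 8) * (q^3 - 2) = -3*q^5 + q^4 - 8*q^3 + 6*q^2 - 2*q + 16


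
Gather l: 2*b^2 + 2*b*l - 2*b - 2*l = 2*b^2 - 2*b + l*(2*b - 2)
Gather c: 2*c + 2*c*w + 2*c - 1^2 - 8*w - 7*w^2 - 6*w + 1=c*(2*w + 4) - 7*w^2 - 14*w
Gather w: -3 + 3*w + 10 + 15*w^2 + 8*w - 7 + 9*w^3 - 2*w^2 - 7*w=9*w^3 + 13*w^2 + 4*w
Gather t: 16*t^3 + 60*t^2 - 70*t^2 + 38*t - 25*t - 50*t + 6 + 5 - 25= 16*t^3 - 10*t^2 - 37*t - 14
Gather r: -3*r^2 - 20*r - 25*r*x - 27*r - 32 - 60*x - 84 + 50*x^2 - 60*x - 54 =-3*r^2 + r*(-25*x - 47) + 50*x^2 - 120*x - 170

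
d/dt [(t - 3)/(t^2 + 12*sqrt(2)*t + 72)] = (t^2 + 12*sqrt(2)*t - 2*(t - 3)*(t + 6*sqrt(2)) + 72)/(t^2 + 12*sqrt(2)*t + 72)^2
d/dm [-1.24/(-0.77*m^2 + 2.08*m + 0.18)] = (2.5792 - 1.9096*m)/(-0.77*m^2 + 2.08*m + 0.18)^2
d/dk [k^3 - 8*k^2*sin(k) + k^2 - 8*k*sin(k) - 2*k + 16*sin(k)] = -8*k^2*cos(k) + 3*k^2 - 16*k*sin(k) - 8*k*cos(k) + 2*k - 8*sin(k) + 16*cos(k) - 2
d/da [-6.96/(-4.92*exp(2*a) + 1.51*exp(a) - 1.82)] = (10.5096 - 68.4864*exp(a))*exp(a)/(4.92*exp(2*a) - 1.51*exp(a) + 1.82)^2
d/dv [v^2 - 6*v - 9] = 2*v - 6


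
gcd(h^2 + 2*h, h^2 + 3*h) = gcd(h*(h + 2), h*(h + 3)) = h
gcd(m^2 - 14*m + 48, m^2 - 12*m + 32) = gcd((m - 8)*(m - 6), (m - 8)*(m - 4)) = m - 8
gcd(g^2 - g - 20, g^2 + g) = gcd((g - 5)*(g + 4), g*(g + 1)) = 1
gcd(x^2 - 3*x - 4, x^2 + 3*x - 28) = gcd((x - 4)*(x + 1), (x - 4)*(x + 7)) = x - 4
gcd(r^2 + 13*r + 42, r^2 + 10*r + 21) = r + 7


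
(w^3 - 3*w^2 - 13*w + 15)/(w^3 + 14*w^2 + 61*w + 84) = (w^2 - 6*w + 5)/(w^2 + 11*w + 28)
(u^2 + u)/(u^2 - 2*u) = (u + 1)/(u - 2)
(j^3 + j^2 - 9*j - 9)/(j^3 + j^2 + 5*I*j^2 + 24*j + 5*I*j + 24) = (j^2 - 9)/(j^2 + 5*I*j + 24)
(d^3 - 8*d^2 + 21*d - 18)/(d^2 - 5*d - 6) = (-d^3 + 8*d^2 - 21*d + 18)/(-d^2 + 5*d + 6)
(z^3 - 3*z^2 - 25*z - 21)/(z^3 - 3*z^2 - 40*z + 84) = (z^2 + 4*z + 3)/(z^2 + 4*z - 12)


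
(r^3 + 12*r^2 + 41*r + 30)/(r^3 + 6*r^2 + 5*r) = (r + 6)/r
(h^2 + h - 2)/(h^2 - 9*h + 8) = (h + 2)/(h - 8)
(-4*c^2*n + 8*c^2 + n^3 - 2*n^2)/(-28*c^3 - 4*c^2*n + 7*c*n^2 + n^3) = (n - 2)/(7*c + n)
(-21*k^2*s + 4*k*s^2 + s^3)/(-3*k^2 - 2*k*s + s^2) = s*(7*k + s)/(k + s)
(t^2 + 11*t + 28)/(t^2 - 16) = (t + 7)/(t - 4)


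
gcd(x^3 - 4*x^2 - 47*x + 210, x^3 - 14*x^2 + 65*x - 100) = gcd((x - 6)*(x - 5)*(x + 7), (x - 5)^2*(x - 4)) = x - 5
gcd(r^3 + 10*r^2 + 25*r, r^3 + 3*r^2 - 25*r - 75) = r + 5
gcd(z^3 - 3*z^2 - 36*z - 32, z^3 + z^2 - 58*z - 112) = z - 8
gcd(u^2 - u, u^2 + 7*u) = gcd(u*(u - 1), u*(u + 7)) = u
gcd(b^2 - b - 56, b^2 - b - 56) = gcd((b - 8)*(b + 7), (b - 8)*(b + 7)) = b^2 - b - 56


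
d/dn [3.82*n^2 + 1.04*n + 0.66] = 7.64*n + 1.04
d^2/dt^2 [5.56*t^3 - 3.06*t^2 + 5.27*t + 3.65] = 33.36*t - 6.12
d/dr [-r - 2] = -1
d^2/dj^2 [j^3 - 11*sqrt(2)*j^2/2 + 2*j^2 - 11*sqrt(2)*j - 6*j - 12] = 6*j - 11*sqrt(2) + 4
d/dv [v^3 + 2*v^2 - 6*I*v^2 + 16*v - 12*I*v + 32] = 3*v^2 + v*(4 - 12*I) + 16 - 12*I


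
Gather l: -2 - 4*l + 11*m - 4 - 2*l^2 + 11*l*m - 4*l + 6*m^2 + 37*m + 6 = -2*l^2 + l*(11*m - 8) + 6*m^2 + 48*m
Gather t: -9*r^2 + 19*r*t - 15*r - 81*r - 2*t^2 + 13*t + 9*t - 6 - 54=-9*r^2 - 96*r - 2*t^2 + t*(19*r + 22) - 60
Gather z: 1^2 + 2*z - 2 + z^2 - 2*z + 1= z^2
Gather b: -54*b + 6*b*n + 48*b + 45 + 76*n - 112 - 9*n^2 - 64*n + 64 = b*(6*n - 6) - 9*n^2 + 12*n - 3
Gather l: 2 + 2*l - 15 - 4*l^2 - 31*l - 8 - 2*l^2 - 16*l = -6*l^2 - 45*l - 21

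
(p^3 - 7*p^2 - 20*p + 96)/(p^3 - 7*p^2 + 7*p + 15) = (p^2 - 4*p - 32)/(p^2 - 4*p - 5)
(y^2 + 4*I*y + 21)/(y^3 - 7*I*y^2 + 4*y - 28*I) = (y^2 + 4*I*y + 21)/(y^3 - 7*I*y^2 + 4*y - 28*I)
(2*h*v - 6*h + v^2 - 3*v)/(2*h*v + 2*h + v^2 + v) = (v - 3)/(v + 1)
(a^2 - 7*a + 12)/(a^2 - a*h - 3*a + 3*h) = (a - 4)/(a - h)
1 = 1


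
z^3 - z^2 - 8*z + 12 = (z - 2)^2*(z + 3)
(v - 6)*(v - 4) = v^2 - 10*v + 24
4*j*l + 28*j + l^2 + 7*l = (4*j + l)*(l + 7)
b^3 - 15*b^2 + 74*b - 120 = (b - 6)*(b - 5)*(b - 4)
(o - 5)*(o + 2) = o^2 - 3*o - 10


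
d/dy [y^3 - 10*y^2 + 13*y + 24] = 3*y^2 - 20*y + 13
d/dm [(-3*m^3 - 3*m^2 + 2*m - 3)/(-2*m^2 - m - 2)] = (6*m^4 + 6*m^3 + 25*m^2 - 7)/(4*m^4 + 4*m^3 + 9*m^2 + 4*m + 4)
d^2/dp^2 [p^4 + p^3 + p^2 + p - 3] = 12*p^2 + 6*p + 2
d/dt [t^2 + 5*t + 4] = 2*t + 5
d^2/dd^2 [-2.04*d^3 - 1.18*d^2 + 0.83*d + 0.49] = -12.24*d - 2.36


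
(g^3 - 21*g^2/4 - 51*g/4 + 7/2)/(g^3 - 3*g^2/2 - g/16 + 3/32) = 8*(g^2 - 5*g - 14)/(8*g^2 - 10*g - 3)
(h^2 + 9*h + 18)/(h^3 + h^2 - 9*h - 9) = (h + 6)/(h^2 - 2*h - 3)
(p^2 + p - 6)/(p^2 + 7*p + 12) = (p - 2)/(p + 4)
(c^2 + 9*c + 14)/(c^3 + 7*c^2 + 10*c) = (c + 7)/(c*(c + 5))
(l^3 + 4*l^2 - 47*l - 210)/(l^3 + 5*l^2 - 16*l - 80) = (l^2 - l - 42)/(l^2 - 16)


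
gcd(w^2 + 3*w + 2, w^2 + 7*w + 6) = w + 1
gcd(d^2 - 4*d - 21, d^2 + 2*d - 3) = d + 3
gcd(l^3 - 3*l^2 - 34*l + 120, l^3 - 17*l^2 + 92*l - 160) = l^2 - 9*l + 20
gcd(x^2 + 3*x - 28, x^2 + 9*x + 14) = x + 7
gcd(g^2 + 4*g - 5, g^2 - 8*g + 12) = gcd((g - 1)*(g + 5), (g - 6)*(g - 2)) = 1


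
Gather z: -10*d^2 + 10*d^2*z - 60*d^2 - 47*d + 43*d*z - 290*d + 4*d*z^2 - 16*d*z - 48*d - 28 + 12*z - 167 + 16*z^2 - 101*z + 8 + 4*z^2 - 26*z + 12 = -70*d^2 - 385*d + z^2*(4*d + 20) + z*(10*d^2 + 27*d - 115) - 175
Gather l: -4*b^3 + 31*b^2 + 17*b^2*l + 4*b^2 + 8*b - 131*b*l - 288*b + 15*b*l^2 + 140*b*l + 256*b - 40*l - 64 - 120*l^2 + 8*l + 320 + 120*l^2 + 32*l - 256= -4*b^3 + 35*b^2 + 15*b*l^2 - 24*b + l*(17*b^2 + 9*b)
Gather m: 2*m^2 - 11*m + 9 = 2*m^2 - 11*m + 9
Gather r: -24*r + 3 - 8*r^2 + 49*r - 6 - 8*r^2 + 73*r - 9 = -16*r^2 + 98*r - 12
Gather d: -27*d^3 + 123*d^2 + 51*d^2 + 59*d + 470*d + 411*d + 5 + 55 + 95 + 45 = -27*d^3 + 174*d^2 + 940*d + 200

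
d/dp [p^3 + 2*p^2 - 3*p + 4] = 3*p^2 + 4*p - 3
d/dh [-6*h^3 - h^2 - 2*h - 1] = -18*h^2 - 2*h - 2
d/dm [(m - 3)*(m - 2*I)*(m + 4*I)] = 3*m^2 + m*(-6 + 4*I) + 8 - 6*I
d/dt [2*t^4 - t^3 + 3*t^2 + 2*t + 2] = 8*t^3 - 3*t^2 + 6*t + 2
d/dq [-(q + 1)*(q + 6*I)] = -2*q - 1 - 6*I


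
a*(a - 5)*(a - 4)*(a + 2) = a^4 - 7*a^3 + 2*a^2 + 40*a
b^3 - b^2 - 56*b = b*(b - 8)*(b + 7)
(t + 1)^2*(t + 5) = t^3 + 7*t^2 + 11*t + 5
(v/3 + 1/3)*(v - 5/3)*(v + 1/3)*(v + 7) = v^4/3 + 20*v^3/9 - 38*v^2/27 - 124*v/27 - 35/27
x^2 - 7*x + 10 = (x - 5)*(x - 2)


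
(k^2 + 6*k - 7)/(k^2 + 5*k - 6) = (k + 7)/(k + 6)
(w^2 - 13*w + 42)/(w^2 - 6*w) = (w - 7)/w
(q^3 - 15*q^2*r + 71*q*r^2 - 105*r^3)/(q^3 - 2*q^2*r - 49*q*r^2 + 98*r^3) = (q^2 - 8*q*r + 15*r^2)/(q^2 + 5*q*r - 14*r^2)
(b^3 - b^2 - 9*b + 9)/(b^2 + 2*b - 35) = (b^3 - b^2 - 9*b + 9)/(b^2 + 2*b - 35)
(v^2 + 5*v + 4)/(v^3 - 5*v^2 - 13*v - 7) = (v + 4)/(v^2 - 6*v - 7)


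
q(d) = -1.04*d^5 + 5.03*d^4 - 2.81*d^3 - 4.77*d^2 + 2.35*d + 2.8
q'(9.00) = -20216.06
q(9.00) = -30820.04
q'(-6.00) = -11329.01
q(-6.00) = 15029.86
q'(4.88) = -855.78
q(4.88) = -451.52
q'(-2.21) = -358.96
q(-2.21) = 179.45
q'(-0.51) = 2.00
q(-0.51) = 1.11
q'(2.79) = 31.99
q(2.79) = 40.16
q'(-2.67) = -679.51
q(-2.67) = 412.76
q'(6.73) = -4978.19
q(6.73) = -5093.69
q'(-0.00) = 2.35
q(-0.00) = 2.80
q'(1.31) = 5.30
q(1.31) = 2.18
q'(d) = -5.2*d^4 + 20.12*d^3 - 8.43*d^2 - 9.54*d + 2.35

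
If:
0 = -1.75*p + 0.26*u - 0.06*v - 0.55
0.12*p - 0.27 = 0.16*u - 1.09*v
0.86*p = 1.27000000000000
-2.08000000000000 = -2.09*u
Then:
No Solution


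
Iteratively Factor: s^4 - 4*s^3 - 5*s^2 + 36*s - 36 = (s - 2)*(s^3 - 2*s^2 - 9*s + 18) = (s - 3)*(s - 2)*(s^2 + s - 6) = (s - 3)*(s - 2)^2*(s + 3)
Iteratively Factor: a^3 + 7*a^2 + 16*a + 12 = (a + 2)*(a^2 + 5*a + 6) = (a + 2)*(a + 3)*(a + 2)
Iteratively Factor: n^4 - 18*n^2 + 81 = (n - 3)*(n^3 + 3*n^2 - 9*n - 27) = (n - 3)*(n + 3)*(n^2 - 9) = (n - 3)*(n + 3)^2*(n - 3)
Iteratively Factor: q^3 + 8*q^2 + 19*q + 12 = (q + 4)*(q^2 + 4*q + 3) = (q + 1)*(q + 4)*(q + 3)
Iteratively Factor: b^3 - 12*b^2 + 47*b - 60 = (b - 5)*(b^2 - 7*b + 12) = (b - 5)*(b - 3)*(b - 4)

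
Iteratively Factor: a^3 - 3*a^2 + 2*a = (a)*(a^2 - 3*a + 2) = a*(a - 1)*(a - 2)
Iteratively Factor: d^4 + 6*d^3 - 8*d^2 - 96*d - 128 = (d + 4)*(d^3 + 2*d^2 - 16*d - 32) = (d - 4)*(d + 4)*(d^2 + 6*d + 8) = (d - 4)*(d + 2)*(d + 4)*(d + 4)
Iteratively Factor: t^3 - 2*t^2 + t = (t - 1)*(t^2 - t) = t*(t - 1)*(t - 1)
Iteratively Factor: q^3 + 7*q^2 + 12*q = (q + 3)*(q^2 + 4*q) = q*(q + 3)*(q + 4)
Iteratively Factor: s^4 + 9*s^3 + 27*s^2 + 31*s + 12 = (s + 4)*(s^3 + 5*s^2 + 7*s + 3) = (s + 3)*(s + 4)*(s^2 + 2*s + 1) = (s + 1)*(s + 3)*(s + 4)*(s + 1)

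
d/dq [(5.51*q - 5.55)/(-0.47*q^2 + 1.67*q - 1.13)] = (2.5897*q^2 - 5.217*q + 3.0422)/(0.2209*q^4 - 1.5698*q^3 + 3.8511*q^2 - 3.7742*q + 1.2769)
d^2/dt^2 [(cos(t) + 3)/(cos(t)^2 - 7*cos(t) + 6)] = (-9*(1 - cos(2*t))^2*cos(t) - 19*(1 - cos(2*t))^2 - 991*cos(t) - 274*cos(2*t) + 93*cos(3*t) + 2*cos(5*t) + 1170)/(4*(cos(t) - 6)^3*(cos(t) - 1)^3)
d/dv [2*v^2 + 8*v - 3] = 4*v + 8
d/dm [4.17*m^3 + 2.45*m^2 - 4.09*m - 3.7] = 12.51*m^2 + 4.9*m - 4.09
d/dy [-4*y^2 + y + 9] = 1 - 8*y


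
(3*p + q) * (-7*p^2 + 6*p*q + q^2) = -21*p^3 + 11*p^2*q + 9*p*q^2 + q^3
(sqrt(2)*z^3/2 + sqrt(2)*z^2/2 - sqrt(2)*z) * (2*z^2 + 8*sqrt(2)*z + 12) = sqrt(2)*z^5 + sqrt(2)*z^4 + 8*z^4 + 4*sqrt(2)*z^3 + 8*z^3 - 16*z^2 + 6*sqrt(2)*z^2 - 12*sqrt(2)*z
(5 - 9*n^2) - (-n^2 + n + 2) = -8*n^2 - n + 3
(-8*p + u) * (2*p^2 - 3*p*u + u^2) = -16*p^3 + 26*p^2*u - 11*p*u^2 + u^3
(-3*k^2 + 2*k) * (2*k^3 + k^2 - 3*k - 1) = -6*k^5 + k^4 + 11*k^3 - 3*k^2 - 2*k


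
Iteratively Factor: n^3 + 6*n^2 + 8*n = (n)*(n^2 + 6*n + 8) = n*(n + 2)*(n + 4)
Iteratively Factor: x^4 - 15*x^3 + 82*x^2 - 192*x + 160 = (x - 4)*(x^3 - 11*x^2 + 38*x - 40) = (x - 4)^2*(x^2 - 7*x + 10) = (x - 5)*(x - 4)^2*(x - 2)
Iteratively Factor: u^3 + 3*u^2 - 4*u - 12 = (u + 2)*(u^2 + u - 6) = (u + 2)*(u + 3)*(u - 2)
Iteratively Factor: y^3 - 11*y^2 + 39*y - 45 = (y - 3)*(y^2 - 8*y + 15) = (y - 5)*(y - 3)*(y - 3)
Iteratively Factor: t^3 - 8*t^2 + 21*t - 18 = (t - 2)*(t^2 - 6*t + 9) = (t - 3)*(t - 2)*(t - 3)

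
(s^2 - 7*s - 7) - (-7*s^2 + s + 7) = 8*s^2 - 8*s - 14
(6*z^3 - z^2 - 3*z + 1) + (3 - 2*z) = 6*z^3 - z^2 - 5*z + 4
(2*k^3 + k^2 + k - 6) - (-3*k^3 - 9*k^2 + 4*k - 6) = 5*k^3 + 10*k^2 - 3*k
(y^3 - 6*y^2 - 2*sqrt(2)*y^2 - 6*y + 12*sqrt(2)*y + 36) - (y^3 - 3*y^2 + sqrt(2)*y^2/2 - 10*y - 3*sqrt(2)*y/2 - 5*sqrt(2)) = -5*sqrt(2)*y^2/2 - 3*y^2 + 4*y + 27*sqrt(2)*y/2 + 5*sqrt(2) + 36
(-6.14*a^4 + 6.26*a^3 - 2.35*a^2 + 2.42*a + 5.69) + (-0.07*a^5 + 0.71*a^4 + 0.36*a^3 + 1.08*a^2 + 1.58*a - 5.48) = -0.07*a^5 - 5.43*a^4 + 6.62*a^3 - 1.27*a^2 + 4.0*a + 0.21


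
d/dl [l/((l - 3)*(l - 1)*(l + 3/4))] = 4*(-8*l^3 + 13*l^2 + 9)/(16*l^6 - 104*l^5 + 169*l^4 + 72*l^3 - 234*l^2 + 81)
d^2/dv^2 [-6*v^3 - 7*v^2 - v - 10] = -36*v - 14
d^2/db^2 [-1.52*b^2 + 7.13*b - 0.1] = -3.04000000000000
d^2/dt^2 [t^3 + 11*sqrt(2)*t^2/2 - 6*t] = 6*t + 11*sqrt(2)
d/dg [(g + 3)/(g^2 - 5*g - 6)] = (g^2 - 5*g - (g + 3)*(2*g - 5) - 6)/(-g^2 + 5*g + 6)^2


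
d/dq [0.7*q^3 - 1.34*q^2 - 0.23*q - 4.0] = 2.1*q^2 - 2.68*q - 0.23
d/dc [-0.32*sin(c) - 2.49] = -0.32*cos(c)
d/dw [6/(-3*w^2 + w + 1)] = 6*(6*w - 1)/(-3*w^2 + w + 1)^2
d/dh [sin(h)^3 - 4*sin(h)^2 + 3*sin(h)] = (3*sin(h)^2 - 8*sin(h) + 3)*cos(h)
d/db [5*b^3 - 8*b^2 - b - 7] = 15*b^2 - 16*b - 1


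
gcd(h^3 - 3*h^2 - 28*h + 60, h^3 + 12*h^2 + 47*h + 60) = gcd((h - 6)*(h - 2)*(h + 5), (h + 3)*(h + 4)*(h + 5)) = h + 5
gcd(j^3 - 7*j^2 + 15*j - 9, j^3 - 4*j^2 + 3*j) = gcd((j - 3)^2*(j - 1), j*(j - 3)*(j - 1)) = j^2 - 4*j + 3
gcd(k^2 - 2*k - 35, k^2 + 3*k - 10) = k + 5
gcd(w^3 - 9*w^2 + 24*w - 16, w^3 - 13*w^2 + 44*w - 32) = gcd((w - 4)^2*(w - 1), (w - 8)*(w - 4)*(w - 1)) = w^2 - 5*w + 4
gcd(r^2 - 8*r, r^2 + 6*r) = r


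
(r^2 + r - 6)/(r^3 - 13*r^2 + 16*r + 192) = (r - 2)/(r^2 - 16*r + 64)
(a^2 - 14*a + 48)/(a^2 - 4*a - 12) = (a - 8)/(a + 2)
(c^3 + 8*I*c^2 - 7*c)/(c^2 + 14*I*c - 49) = c*(c + I)/(c + 7*I)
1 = 1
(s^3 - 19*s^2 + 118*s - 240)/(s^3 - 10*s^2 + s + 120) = (s - 6)/(s + 3)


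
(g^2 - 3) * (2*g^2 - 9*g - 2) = 2*g^4 - 9*g^3 - 8*g^2 + 27*g + 6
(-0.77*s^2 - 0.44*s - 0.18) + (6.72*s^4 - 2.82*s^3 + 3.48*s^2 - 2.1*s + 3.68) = 6.72*s^4 - 2.82*s^3 + 2.71*s^2 - 2.54*s + 3.5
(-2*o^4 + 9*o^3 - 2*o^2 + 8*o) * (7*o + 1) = -14*o^5 + 61*o^4 - 5*o^3 + 54*o^2 + 8*o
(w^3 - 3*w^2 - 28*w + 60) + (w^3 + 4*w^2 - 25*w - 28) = 2*w^3 + w^2 - 53*w + 32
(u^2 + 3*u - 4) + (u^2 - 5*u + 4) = 2*u^2 - 2*u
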